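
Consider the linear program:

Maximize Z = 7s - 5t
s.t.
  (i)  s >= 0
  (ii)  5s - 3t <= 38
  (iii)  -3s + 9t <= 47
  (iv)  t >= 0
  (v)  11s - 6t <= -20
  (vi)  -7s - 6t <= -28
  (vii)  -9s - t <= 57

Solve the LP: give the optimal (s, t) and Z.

s = 4/9, t = 112/27, maximum Z = -476/27

The binding constraints are 11s - 6t = -20 and -7s - 6t = -28.
Solving simultaneously gives s = 4/9, t = 112/27.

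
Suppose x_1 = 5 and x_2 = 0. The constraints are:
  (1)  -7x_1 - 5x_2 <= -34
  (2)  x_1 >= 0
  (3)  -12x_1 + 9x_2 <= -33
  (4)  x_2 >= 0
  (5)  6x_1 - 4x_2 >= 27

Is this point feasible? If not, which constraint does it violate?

(1): -35 ≤ -34 ✓
(2): 5 ≥ 0 ✓
(3): -60 ≤ -33 ✓
(4): 0 ≥ 0 ✓
(5): 30 ≥ 27 ✓

feasible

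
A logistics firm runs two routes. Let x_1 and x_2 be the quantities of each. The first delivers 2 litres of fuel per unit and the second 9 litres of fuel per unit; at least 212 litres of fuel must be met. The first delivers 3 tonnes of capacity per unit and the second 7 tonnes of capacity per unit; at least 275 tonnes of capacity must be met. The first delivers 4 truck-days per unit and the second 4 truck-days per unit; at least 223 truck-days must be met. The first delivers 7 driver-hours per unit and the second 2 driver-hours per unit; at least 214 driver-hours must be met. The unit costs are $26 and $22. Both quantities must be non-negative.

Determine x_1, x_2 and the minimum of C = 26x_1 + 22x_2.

The feasible region is unbounded (it extends along (0, 1), (1, 0)), but C strictly increases along every unbounded feasible direction, so there is no improving ray and the minimum is attained at a vertex.

x_1 = 41/2, x_2 = 141/4, minimum C = 2617/2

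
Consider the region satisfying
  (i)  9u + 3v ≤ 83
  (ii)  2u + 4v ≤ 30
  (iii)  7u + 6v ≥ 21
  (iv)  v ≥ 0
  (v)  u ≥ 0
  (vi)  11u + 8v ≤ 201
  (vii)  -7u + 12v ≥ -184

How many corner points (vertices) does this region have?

5

Intersecting each pair of boundary lines and keeping only the points that satisfy every inequality leaves:
  (121/15, 52/15)
  (83/9, 0)
  (0, 15/2)
  (3, 0)
  (0, 7/2)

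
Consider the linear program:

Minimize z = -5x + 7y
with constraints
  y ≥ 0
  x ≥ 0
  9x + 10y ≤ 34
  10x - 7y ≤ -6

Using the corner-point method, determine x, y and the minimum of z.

Extreme points and z = -5x + 7y:
  (0, 17/5) → z = 119/5
  (0, 6/7) → z = 6
  (178/163, 394/163) → z = 1868/163

x = 0, y = 6/7, minimum z = 6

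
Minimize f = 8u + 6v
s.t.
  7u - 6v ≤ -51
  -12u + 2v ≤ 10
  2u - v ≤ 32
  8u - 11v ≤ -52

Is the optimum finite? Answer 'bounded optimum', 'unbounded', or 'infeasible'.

bounded optimum

Feasible corners and f = 8u + 6v:
  (21/29, 271/29) → f = 1794/29
  (243/5, 326/5) → f = 780
The feasible region has finitely many vertices and no improving ray; the minimum is 1794/29 at (21/29, 271/29).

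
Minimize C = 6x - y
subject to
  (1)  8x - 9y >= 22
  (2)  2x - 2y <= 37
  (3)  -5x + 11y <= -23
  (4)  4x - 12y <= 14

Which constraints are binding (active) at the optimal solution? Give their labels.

(3) and (4)

Vertices and C = 6x - y:
  (361/12, 139/12) → C = 2027/12
  (26, 15/2) → C = 297/2
  (61/8, 11/8) → C = 355/8

The minimum is at (61/8, 11/8). Substituting into each constraint, equality holds for (3) and (4); the remaining constraints have slack.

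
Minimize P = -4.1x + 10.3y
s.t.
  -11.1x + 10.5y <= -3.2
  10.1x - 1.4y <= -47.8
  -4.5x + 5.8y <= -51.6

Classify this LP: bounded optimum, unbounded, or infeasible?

From the feasible point (-52324/1713, -18612/571), moving in the direction (-1.4, -10.1) keeps every constraint satisfied while P decreases without bound.

unbounded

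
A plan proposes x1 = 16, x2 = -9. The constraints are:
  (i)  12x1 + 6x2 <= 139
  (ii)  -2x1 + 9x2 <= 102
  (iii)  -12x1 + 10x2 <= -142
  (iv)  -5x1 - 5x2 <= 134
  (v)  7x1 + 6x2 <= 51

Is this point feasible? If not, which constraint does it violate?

Constraint (v): 7x1 + 6x2 = 58, which is not ≤ 51. All other constraints are satisfied.

not feasible — violates (v)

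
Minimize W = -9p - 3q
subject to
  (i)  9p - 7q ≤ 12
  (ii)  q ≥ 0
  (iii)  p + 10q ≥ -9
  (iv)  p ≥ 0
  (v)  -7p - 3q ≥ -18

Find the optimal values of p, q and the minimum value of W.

Feasible corners and W = -9p - 3q:
  (4/3, 0) → W = -12
  (81/38, 39/38) → W = -423/19
  (0, 0) → W = 0
  (0, 6) → W = -18

At the optimal vertex, 9p - 7q = 12 and -7p - 3q = -18.
Solving simultaneously gives p = 81/38, q = 39/38.

p = 81/38, q = 39/38, minimum W = -423/19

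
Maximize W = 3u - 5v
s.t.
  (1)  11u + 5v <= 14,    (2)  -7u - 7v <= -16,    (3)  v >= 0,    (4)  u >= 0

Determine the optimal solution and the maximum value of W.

Extreme points and W = 3u - 5v:
  (3/7, 13/7) → W = -8
  (0, 14/5) → W = -14
  (0, 16/7) → W = -80/7

The optimum lies where 11u + 5v = 14 and -7u - 7v = -16.
Solving simultaneously gives u = 3/7, v = 13/7.

u = 3/7, v = 13/7, maximum W = -8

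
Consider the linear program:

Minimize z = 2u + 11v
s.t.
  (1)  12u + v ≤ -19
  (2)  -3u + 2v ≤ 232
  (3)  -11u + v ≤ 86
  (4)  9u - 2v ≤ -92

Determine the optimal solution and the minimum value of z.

u = -80/13, v = 238/13, minimum z = 2458/13

At the optimal vertex, -11u + v = 86 and 9u - 2v = -92.
Solving simultaneously gives u = -80/13, v = 238/13.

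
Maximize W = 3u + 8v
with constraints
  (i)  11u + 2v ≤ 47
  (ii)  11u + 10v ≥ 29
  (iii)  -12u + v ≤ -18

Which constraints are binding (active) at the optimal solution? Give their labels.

Vertices and W = 3u + 8v:
  (103/22, -9/4) → W = -87/22
  (83/35, 366/35) → W = 3177/35
  (209/131, 150/131) → W = 1827/131

The maximum is at (83/35, 366/35). Substituting into each constraint, equality holds for (i) and (iii); the remaining constraints have slack.

(i) and (iii)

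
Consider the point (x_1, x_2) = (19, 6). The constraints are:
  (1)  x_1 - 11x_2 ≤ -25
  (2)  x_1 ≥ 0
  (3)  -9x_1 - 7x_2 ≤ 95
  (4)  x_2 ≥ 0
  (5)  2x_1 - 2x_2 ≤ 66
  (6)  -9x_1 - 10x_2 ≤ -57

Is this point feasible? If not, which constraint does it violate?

(1): -47 ≤ -25 ✓
(2): 19 ≥ 0 ✓
(3): -213 ≤ 95 ✓
(4): 6 ≥ 0 ✓
(5): 26 ≤ 66 ✓
(6): -231 ≤ -57 ✓

feasible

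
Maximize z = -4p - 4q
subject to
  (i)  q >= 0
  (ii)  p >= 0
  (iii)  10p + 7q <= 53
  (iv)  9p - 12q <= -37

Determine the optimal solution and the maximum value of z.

Vertices and z = -4p - 4q:
  (0, 53/7) → z = -212/7
  (0, 37/12) → z = -37/3
  (377/183, 847/183) → z = -1632/61

p = 0, q = 37/12, maximum z = -37/3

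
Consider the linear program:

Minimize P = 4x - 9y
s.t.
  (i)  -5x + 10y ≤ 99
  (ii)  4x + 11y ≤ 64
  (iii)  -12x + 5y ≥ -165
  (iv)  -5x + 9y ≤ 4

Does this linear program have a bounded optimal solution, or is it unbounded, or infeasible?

bounded optimum

Extreme points and P = 4x - 9y:
  (2135/152, 27/38) → P = 946/19
  (76/13, 48/13) → P = -128/13
The feasible region has finitely many vertices and no improving ray; the minimum is -128/13 at (76/13, 48/13).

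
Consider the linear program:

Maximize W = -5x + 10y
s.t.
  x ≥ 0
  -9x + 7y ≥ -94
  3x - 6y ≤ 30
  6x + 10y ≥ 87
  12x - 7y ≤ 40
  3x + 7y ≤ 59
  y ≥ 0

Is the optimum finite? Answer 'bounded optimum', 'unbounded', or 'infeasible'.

bounded optimum

Corner points and W = -5x + 10y:
  (1009/162, 134/27) → W = 2995/162
  (19/12, 31/4) → W = 835/12
  (33/5, 28/5) → W = 23
The feasible region has finitely many vertices and no improving ray; the maximum is 835/12 at (19/12, 31/4).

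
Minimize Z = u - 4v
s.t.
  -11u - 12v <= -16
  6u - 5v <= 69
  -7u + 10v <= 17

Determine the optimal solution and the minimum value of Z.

u = 31, v = 117/5, minimum Z = -313/5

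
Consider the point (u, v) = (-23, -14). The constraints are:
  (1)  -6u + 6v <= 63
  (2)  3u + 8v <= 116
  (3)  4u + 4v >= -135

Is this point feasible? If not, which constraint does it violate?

Constraint (3): 4u + 4v = -148, which is not ≥ -135. All other constraints are satisfied.

not feasible — violates (3)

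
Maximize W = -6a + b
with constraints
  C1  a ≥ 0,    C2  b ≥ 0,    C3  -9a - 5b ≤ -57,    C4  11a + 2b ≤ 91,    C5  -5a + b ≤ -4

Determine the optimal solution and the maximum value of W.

a = 77/34, b = 249/34, maximum W = -213/34

Corner points and W = -6a + b:
  (19/3, 0) → W = -38
  (91/11, 0) → W = -546/11
  (77/34, 249/34) → W = -213/34
  (33/7, 137/7) → W = -61/7

At the optimal vertex, -9a - 5b = -57 and -5a + b = -4.
Solving simultaneously gives a = 77/34, b = 249/34.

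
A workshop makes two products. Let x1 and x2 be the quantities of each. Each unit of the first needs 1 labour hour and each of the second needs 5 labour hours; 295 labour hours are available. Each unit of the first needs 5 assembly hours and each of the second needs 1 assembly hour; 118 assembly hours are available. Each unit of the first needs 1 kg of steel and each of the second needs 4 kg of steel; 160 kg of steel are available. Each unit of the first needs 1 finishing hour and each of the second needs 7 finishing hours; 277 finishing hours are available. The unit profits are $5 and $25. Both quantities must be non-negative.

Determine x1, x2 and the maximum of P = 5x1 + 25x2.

At the optimal vertex, x1 + 4x2 = 160 and x1 + 7x2 = 277.
Solving simultaneously gives x1 = 4, x2 = 39.

x1 = 4, x2 = 39, maximum P = 995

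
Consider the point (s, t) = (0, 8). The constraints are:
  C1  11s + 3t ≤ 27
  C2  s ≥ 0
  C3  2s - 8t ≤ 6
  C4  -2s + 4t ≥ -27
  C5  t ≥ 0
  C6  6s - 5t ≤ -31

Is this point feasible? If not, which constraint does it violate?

C1: 24 ≤ 27 ✓
C2: 0 ≥ 0 ✓
C3: -64 ≤ 6 ✓
C4: 32 ≥ -27 ✓
C5: 8 ≥ 0 ✓
C6: -40 ≤ -31 ✓

feasible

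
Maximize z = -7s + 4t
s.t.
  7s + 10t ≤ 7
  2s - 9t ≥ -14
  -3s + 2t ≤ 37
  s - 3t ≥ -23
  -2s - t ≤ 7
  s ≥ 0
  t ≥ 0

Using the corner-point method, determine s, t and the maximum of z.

Feasible corners and z = -7s + 4t:
  (0, 7/10) → z = 14/5
  (1, 0) → z = -7
  (0, 0) → z = 0

The binding constraints are 7s + 10t = 7 and s = 0.
Solving simultaneously gives s = 0, t = 7/10.

s = 0, t = 7/10, maximum z = 14/5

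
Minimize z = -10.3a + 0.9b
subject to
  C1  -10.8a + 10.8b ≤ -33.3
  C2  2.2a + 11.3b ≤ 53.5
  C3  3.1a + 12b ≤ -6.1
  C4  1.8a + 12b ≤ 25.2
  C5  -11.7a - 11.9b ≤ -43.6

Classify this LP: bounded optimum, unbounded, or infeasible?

From the feasible point (59579/10351, -20653/10351), moving in the direction (12, -3.1) keeps every constraint satisfied while z decreases without bound.

unbounded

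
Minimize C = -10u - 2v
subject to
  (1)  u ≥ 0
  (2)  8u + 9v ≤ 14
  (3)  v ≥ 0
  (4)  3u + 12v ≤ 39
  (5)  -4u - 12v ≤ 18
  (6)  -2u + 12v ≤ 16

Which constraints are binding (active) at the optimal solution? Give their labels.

Extreme points and C = -10u - 2v:
  (0, 0) → C = 0
  (0, 4/3) → C = -8/3
  (7/4, 0) → C = -35/2
  (4/19, 26/19) → C = -92/19

The minimum is at (7/4, 0). Substituting into each constraint, equality holds for (2) and (3); the remaining constraints have slack.

(2) and (3)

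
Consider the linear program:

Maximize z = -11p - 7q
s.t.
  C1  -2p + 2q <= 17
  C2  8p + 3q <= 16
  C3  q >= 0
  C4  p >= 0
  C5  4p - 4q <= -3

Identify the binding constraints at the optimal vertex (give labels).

C4 and C5

Corner points and z = -11p - 7q:
  (0, 16/3) → z = -112/3
  (5/4, 2) → z = -111/4
  (0, 3/4) → z = -21/4

The maximum is at (0, 3/4). Substituting into each constraint, equality holds for C4 and C5; the remaining constraints have slack.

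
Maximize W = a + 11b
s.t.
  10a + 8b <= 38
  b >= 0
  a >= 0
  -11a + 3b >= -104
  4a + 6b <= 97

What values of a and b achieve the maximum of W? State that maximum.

Extreme points and W = a + 11b:
  (19/5, 0) → W = 19/5
  (0, 19/4) → W = 209/4
  (0, 0) → W = 0

At the optimal vertex, 10a + 8b = 38 and a = 0.
Solving simultaneously gives a = 0, b = 19/4.

a = 0, b = 19/4, maximum W = 209/4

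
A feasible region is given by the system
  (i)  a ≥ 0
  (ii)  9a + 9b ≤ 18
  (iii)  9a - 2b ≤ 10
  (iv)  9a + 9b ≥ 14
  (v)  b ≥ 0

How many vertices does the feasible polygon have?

Of the 9 pairwise boundary intersections, those satisfying every inequality are:
  (0, 2)
  (0, 14/9)
  (14/11, 8/11)
  (118/99, 4/11)

4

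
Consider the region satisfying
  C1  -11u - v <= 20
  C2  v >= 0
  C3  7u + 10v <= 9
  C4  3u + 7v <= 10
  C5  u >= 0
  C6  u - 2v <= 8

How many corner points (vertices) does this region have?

Of the 15 pairwise boundary intersections, those satisfying every inequality are:
  (9/7, 0)
  (0, 0)
  (0, 9/10)

3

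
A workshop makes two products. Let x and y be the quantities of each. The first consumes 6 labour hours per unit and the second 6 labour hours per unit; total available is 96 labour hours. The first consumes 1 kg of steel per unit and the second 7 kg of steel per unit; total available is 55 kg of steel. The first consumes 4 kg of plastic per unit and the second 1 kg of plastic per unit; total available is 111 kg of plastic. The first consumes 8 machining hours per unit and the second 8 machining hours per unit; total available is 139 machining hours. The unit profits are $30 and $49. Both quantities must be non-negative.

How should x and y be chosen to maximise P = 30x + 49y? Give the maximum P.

Feasible corners and P = 30x + 49y:
  (0, 0) → P = 0
  (0, 55/7) → P = 385
  (16, 0) → P = 480
  (19/2, 13/2) → P = 1207/2

At the optimal vertex, 6x + 6y = 96 and x + 7y = 55.
Solving simultaneously gives x = 19/2, y = 13/2.

x = 19/2, y = 13/2, maximum P = 1207/2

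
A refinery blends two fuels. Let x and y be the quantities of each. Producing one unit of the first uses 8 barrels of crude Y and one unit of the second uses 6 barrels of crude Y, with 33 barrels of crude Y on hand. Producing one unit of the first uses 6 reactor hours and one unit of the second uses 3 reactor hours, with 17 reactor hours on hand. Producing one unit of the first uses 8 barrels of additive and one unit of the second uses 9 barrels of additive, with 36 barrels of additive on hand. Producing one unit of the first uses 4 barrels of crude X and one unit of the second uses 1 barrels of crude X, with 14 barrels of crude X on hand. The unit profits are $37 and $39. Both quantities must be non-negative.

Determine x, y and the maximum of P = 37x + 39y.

At the optimal vertex, 6x + 3y = 17 and 8x + 9y = 36.
Solving simultaneously gives x = 3/2, y = 8/3.

x = 3/2, y = 8/3, maximum P = 319/2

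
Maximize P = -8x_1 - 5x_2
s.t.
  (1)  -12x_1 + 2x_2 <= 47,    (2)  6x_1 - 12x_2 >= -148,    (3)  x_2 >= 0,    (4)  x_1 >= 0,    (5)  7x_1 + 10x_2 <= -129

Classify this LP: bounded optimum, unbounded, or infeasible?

The boundaries 6x_1 - 12x_2 = -148 and x_1 = 0 meet at (0, 37/3), but that point violates 7x_1 + 10x_2 ≤ -129. Every candidate vertex is excluded by some other constraint, so the feasible region is empty.

infeasible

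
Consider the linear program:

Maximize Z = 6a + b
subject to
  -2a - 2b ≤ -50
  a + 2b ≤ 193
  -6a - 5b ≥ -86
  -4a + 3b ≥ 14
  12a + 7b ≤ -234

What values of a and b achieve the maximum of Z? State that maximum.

Vertices and Z = 6a + b:
  (-143, 168) → Z = -690
  (-409/5, 534/5) → Z = -384
  (-793/7, 1072/7) → Z = -3686/7
  (-886/9, 406/3) → Z = -1366/3

a = -409/5, b = 534/5, maximum Z = -384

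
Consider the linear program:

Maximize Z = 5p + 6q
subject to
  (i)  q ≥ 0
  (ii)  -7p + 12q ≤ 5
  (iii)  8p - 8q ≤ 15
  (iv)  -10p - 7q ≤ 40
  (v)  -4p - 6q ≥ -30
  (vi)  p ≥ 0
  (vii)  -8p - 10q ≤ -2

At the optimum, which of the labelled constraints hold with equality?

Feasible corners and Z = 5p + 6q:
  (15/8, 0) → Z = 75/8
  (1/4, 0) → Z = 5/4
  (11/3, 23/9) → Z = 101/3
  (0, 5/12) → Z = 5/2
  (33/8, 9/4) → Z = 273/8
  (0, 1/5) → Z = 6/5

The maximum is at (33/8, 9/4). Substituting into each constraint, equality holds for (iii) and (v); the remaining constraints have slack.

(iii) and (v)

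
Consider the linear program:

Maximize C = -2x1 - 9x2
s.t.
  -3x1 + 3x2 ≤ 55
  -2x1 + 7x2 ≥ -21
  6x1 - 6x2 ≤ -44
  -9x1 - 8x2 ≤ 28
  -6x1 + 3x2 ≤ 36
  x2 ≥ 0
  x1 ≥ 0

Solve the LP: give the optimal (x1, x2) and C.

x1 = 0, x2 = 22/3, maximum C = -66

Extreme points and C = -2x1 - 9x2:
  (19/3, 74/3) → C = -704/3
  (0, 22/3) → C = -66
  (0, 12) → C = -108
The feasible region is unbounded (it extends along (1, 1)), but C strictly decreases along every unbounded feasible direction, so there is no improving ray and the maximum is attained at a vertex.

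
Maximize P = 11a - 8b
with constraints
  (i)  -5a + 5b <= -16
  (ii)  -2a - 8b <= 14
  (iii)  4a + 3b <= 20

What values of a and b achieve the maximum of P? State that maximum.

Feasible corners and P = 11a - 8b:
  (29/25, -51/25) → P = 727/25
  (148/35, 36/35) → P = 268/7
  (101/13, -48/13) → P = 115

a = 101/13, b = -48/13, maximum P = 115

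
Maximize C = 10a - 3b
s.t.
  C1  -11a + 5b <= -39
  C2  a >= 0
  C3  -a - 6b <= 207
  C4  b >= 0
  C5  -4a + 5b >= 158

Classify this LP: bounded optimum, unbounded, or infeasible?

From the feasible point (197/7, 1894/35), moving in the direction (5, 11) keeps every constraint satisfied while C increases without bound.

unbounded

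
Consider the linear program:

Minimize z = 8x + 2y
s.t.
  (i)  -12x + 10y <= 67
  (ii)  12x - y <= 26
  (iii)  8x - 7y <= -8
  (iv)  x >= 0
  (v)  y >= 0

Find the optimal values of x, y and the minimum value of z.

x = 0, y = 8/7, minimum z = 16/7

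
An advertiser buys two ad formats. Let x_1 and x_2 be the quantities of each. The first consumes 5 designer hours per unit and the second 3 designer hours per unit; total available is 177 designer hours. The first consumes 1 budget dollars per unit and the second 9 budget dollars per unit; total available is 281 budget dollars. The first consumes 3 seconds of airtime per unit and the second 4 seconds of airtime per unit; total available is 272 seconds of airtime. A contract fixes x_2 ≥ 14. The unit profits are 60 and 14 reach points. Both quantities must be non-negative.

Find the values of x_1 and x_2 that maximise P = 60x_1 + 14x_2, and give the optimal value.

x_1 = 27, x_2 = 14, maximum P = 1816

Corner points and P = 60x_1 + 14x_2:
  (0, 281/9) → P = 3934/9
  (0, 14) → P = 196
  (125/7, 614/21) → P = 31096/21
  (27, 14) → P = 1816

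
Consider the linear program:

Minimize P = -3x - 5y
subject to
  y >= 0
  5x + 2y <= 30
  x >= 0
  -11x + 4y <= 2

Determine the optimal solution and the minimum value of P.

x = 58/21, y = 170/21, minimum P = -1024/21

Extreme points and P = -3x - 5y:
  (6, 0) → P = -18
  (0, 0) → P = 0
  (58/21, 170/21) → P = -1024/21
  (0, 1/2) → P = -5/2

The optimum lies where 5x + 2y = 30 and -11x + 4y = 2.
Solving simultaneously gives x = 58/21, y = 170/21.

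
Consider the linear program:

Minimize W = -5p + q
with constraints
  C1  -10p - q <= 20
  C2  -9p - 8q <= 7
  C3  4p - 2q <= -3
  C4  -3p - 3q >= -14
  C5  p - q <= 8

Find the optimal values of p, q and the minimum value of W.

p = 19/18, q = 65/18, minimum W = -5/3

The optimum lies where 4p - 2q = -3 and -3p - 3q = -14.
Solving simultaneously gives p = 19/18, q = 65/18.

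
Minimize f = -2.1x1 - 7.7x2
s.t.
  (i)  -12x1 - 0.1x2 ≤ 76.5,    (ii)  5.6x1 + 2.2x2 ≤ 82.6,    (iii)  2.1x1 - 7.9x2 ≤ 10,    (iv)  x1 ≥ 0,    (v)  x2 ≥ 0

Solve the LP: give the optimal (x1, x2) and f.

x1 = 0, x2 = 413/11, minimum f = -2891/10

Extreme points and f = -2.1x1 - 7.7x2:
  (33727/2443, 839/349) → f = -82892/1745
  (0, 413/11) → f = -2891/10
  (100/21, 0) → f = -10
  (0, 0) → f = 0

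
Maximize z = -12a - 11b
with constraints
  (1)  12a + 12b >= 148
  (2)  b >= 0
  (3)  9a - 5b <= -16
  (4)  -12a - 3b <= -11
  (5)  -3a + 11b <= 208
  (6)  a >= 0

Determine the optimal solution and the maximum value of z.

a = 0, b = 37/3, maximum z = -407/3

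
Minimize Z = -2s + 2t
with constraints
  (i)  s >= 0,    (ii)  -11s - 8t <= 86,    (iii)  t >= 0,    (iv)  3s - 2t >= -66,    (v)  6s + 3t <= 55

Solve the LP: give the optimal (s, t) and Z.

s = 55/6, t = 0, minimum Z = -55/3

Extreme points and Z = -2s + 2t:
  (0, 0) → Z = 0
  (0, 55/3) → Z = 110/3
  (55/6, 0) → Z = -55/3

At the optimal vertex, t = 0 and 6s + 3t = 55.
Solving simultaneously gives s = 55/6, t = 0.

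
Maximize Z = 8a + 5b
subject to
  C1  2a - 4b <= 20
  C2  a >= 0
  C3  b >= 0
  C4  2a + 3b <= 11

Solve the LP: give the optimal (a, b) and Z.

Corner points and Z = 8a + 5b:
  (0, 0) → Z = 0
  (0, 11/3) → Z = 55/3
  (11/2, 0) → Z = 44

The optimum lies where b = 0 and 2a + 3b = 11.
Solving simultaneously gives a = 11/2, b = 0.

a = 11/2, b = 0, maximum Z = 44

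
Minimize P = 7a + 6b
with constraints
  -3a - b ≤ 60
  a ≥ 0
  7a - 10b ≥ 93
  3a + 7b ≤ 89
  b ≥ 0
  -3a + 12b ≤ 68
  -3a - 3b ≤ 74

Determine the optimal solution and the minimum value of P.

Corner points and P = 7a + 6b:
  (1541/79, 344/79) → P = 12851/79
  (93/7, 0) → P = 93
  (89/3, 0) → P = 623/3

a = 93/7, b = 0, minimum P = 93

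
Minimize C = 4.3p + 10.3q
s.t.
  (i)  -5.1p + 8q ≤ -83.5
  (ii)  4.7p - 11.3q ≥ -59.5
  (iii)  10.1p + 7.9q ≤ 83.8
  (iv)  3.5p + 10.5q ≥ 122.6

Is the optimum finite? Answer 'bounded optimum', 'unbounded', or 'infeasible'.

The boundaries -5.1p + 8q = -83.5 and 4.7p - 11.3q = -59.5 meet at (141955/2003, 69590/2003), but that point violates 10.1p + 7.9q ≤ 83.8. Every candidate vertex is excluded by some other constraint, so the feasible region is empty.

infeasible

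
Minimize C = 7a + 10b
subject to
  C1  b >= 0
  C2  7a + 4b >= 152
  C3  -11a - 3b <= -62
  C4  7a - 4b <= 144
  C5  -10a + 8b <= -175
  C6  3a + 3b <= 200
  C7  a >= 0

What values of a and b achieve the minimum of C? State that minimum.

a = 148/7, b = 1, minimum C = 158

Corner points and C = 7a + 10b:
  (148/7, 1) → C = 158
  (479/24, 295/96) → C = 2727/16
  (113/4, 215/16) → C = 2657/8

The optimum lies where 7a + 4b = 152 and 7a - 4b = 144.
Solving simultaneously gives a = 148/7, b = 1.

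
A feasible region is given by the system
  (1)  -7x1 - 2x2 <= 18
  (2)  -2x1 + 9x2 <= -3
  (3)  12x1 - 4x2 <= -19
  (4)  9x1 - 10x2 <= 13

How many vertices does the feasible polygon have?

3

The feasible vertices (each the meet of two boundaries and inside every other half-plane) are:
  (-156/67, -57/67)
  (-55/26, -83/52)
  (-183/100, -37/50)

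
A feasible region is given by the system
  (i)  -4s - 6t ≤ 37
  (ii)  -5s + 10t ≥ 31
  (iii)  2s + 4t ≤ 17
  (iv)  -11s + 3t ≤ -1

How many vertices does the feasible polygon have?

3

Intersecting each pair of boundary lines and keeping only the points that satisfy every inequality leaves:
  (23/20, 147/40)
  (103/95, 346/95)
  (11/10, 37/10)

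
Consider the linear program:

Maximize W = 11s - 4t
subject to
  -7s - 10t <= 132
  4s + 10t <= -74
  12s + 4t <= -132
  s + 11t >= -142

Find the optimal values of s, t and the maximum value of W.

s = -198/23, t = -165/23, maximum W = -66

Corner points and W = 11s - 4t:
  (-58/3, 1/3) → W = -214
  (-198/23, -165/23) → W = -66
  (-128/13, -45/13) → W = -1228/13

The binding constraints are -7s - 10t = 132 and 12s + 4t = -132.
Solving simultaneously gives s = -198/23, t = -165/23.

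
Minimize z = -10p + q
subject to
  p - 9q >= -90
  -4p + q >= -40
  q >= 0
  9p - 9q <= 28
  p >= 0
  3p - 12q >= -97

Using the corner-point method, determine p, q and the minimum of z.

p = 577/45, q = 508/45, minimum z = -1754/15

Extreme points and z = -10p + q:
  (332/27, 248/27) → z = -1024/9
  (577/45, 508/45) → z = -1754/15
  (28/9, 0) → z = -280/9
  (0, 0) → z = 0
  (0, 97/12) → z = 97/12

At the optimal vertex, -4p + q = -40 and 3p - 12q = -97.
Solving simultaneously gives p = 577/45, q = 508/45.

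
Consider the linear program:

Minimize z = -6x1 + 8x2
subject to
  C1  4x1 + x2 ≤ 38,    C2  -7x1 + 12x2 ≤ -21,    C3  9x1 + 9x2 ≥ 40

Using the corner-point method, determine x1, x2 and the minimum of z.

Extreme points and z = -6x1 + 8x2:
  (477/55, 182/55) → z = -1406/55
  (302/27, -182/27) → z = -3268/27
  (223/57, 91/171) → z = -3286/171

The binding constraints are 4x1 + x2 = 38 and 9x1 + 9x2 = 40.
Solving simultaneously gives x1 = 302/27, x2 = -182/27.

x1 = 302/27, x2 = -182/27, minimum z = -3268/27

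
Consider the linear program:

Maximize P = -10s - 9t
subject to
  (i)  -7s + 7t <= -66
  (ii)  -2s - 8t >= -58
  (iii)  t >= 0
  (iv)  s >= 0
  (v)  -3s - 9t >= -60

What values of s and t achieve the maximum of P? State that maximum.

Vertices and P = -10s - 9t:
  (66/7, 0) → P = -660/7
  (169/14, 37/14) → P = -289/2
  (20, 0) → P = -200

The optimum lies where -7s + 7t = -66 and t = 0.
Solving simultaneously gives s = 66/7, t = 0.

s = 66/7, t = 0, maximum P = -660/7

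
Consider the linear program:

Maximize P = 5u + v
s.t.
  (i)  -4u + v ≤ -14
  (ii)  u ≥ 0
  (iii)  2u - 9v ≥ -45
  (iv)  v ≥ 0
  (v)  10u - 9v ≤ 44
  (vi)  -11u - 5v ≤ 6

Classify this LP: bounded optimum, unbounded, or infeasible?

bounded optimum

Extreme points and P = 5u + v:
  (171/34, 104/17) → P = 1063/34
  (7/2, 0) → P = 35/2
  (89/8, 269/36) → P = 4543/72
  (22/5, 0) → P = 22
The feasible region has finitely many vertices and no improving ray; the maximum is 4543/72 at (89/8, 269/36).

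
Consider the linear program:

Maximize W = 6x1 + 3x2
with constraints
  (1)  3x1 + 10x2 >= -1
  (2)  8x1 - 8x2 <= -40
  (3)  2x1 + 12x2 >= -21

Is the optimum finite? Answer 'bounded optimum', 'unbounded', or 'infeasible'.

unbounded

From the feasible point (-51/13, 14/13), moving in the direction (8, 8) keeps every constraint satisfied while W increases without bound.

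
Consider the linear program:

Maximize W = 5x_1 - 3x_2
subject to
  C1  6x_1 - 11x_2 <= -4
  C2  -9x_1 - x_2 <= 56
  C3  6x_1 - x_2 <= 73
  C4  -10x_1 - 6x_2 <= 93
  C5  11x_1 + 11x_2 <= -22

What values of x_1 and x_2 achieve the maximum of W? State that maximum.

x_1 = -26/17, x_2 = -8/17, maximum W = -106/17

Feasible corners and W = 5x_1 - 3x_2:
  (-124/21, -20/7) → W = -440/21
  (-26/17, -8/17) → W = -106/17
  (-27/4, 19/4) → W = -48

The optimum lies where 6x_1 - 11x_2 = -4 and 11x_1 + 11x_2 = -22.
Solving simultaneously gives x_1 = -26/17, x_2 = -8/17.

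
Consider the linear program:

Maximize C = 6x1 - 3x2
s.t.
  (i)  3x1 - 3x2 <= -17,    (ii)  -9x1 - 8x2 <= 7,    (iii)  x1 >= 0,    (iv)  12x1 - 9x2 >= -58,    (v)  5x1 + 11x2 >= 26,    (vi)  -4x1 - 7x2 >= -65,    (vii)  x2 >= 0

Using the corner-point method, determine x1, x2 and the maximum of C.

x1 = 76/33, x2 = 263/33, maximum C = -111/11

Corner points and C = 6x1 - 3x2:
  (0, 17/3) → C = -17
  (76/33, 263/33) → C = -111/11
  (0, 58/9) → C = -58/3
  (179/120, 253/30) → C = -327/20

At the optimal vertex, 3x1 - 3x2 = -17 and -4x1 - 7x2 = -65.
Solving simultaneously gives x1 = 76/33, x2 = 263/33.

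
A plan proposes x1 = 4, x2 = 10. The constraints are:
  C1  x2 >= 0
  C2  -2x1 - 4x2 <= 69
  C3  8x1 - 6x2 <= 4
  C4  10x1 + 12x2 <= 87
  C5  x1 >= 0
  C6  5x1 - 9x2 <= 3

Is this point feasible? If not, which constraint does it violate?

Constraint C4: 10x1 + 12x2 = 160, which is not ≤ 87. All other constraints are satisfied.

not feasible — violates C4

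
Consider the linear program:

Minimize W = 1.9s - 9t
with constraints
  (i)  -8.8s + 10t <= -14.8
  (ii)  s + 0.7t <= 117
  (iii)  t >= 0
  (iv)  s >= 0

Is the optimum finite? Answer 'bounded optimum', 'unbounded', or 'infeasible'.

Vertices and W = 1.9s - 9t:
  (29509/404, 12685/202) → W = -1722629/4040
  (37/22, 0) → W = 703/220
  (117, 0) → W = 222.3
The feasible region has finitely many vertices and no improving ray; the minimum is -1722629/4040 at (29509/404, 12685/202).

bounded optimum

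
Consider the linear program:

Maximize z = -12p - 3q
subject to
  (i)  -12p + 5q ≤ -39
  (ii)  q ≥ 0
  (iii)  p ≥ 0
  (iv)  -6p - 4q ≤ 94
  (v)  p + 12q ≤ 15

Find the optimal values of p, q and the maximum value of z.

p = 13/4, q = 0, maximum z = -39

Extreme points and z = -12p - 3q:
  (13/4, 0) → z = -39
  (543/149, 141/149) → z = -6939/149
  (15, 0) → z = -180

At the optimal vertex, -12p + 5q = -39 and q = 0.
Solving simultaneously gives p = 13/4, q = 0.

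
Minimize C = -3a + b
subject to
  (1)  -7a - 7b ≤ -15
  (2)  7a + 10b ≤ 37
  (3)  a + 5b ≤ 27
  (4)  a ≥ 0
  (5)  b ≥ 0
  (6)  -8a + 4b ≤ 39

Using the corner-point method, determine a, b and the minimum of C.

a = 37/7, b = 0, minimum C = -111/7

Vertices and C = -3a + b:
  (0, 15/7) → C = 15/7
  (15/7, 0) → C = -45/7
  (0, 37/10) → C = 37/10
  (37/7, 0) → C = -111/7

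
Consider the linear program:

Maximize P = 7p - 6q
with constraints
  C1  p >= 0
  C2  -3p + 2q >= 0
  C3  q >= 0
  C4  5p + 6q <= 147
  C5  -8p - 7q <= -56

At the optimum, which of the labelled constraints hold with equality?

C2 and C5

Vertices and P = 7p - 6q:
  (0, 49/2) → P = -147
  (0, 8) → P = -48
  (21/2, 63/4) → P = -21
  (112/37, 168/37) → P = -224/37

The maximum is at (112/37, 168/37). Substituting into each constraint, equality holds for C2 and C5; the remaining constraints have slack.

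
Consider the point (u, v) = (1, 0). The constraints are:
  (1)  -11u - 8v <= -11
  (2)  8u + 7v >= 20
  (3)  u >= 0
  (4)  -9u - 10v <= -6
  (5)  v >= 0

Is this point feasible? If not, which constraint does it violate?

Constraint (2): 8u + 7v = 8, which is not ≥ 20. All other constraints are satisfied.

not feasible — violates (2)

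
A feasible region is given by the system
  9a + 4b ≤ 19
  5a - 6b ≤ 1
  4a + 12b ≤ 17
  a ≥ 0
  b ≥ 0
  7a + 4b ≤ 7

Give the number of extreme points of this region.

5

Of the 15 pairwise boundary intersections, those satisfying every inequality are:
  (1/5, 0)
  (23/31, 14/31)
  (0, 17/12)
  (4/17, 91/68)
  (0, 0)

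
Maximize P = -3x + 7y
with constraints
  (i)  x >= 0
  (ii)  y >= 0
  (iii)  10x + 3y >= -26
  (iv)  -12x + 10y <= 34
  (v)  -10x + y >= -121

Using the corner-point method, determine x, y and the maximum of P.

Corner points and P = -3x + 7y:
  (0, 0) → P = 0
  (0, 17/5) → P = 119/5
  (121/10, 0) → P = -363/10
  (311/22, 224/11) → P = 2203/22

x = 311/22, y = 224/11, maximum P = 2203/22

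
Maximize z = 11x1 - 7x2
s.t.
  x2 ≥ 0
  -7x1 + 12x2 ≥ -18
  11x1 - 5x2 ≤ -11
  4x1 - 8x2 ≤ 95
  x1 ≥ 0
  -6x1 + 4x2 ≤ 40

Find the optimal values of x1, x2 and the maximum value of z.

x1 = 0, x2 = 11/5, maximum z = -77/5

Feasible corners and z = 11x1 - 7x2:
  (0, 11/5) → z = -77/5
  (78/7, 187/7) → z = -451/7
  (0, 10) → z = -70

The optimum lies where 11x1 - 5x2 = -11 and x1 = 0.
Solving simultaneously gives x1 = 0, x2 = 11/5.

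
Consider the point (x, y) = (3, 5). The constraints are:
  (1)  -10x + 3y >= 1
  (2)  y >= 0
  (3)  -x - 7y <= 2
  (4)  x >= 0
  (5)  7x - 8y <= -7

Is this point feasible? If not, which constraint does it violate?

Constraint (1): -10x + 3y = -15, which is not ≥ 1. All other constraints are satisfied.

not feasible — violates (1)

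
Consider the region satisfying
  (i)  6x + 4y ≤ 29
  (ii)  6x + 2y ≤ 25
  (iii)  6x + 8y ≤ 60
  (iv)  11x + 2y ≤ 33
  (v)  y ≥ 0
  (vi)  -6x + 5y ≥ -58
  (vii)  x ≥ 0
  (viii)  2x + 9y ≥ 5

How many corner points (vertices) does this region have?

The feasible vertices (each the meet of two boundaries and inside every other half-plane) are:
  (37/16, 121/32)
  (0, 29/4)
  (3, 0)
  (5/2, 0)
  (0, 5/9)

5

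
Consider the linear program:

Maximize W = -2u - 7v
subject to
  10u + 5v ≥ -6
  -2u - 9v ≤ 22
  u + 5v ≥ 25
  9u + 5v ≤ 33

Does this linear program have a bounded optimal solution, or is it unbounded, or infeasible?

Corner points and W = -2u - 7v:
  (-31/9, 256/45) → W = -494/15
  (-39, 384/5) → W = -2298/5
  (1, 24/5) → W = -178/5
The feasible region has finitely many vertices and no improving ray; the maximum is -494/15 at (-31/9, 256/45).

bounded optimum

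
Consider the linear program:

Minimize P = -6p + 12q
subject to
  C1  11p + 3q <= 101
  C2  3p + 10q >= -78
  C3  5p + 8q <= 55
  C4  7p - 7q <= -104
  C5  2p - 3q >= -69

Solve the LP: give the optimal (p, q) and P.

p = -122/7, q = -18/7, minimum P = 516/7

Vertices and P = -6p + 12q:
  (-122/7, -18/7) → P = 516/7
  (-924/29, 51/29) → P = 6156/29
  (-447/91, 905/91) → P = 13542/91
  (-387/31, 455/31) → P = 7782/31

At the optimal vertex, 3p + 10q = -78 and 7p - 7q = -104.
Solving simultaneously gives p = -122/7, q = -18/7.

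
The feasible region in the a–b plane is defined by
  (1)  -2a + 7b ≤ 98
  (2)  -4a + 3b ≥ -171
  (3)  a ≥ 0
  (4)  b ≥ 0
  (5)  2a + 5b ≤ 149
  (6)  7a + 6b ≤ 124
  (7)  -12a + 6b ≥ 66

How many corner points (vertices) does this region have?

3

Intersecting each pair of boundary lines and keeping only the points that satisfy every inequality leaves:
  (0, 14)
  (7/4, 29/2)
  (0, 11)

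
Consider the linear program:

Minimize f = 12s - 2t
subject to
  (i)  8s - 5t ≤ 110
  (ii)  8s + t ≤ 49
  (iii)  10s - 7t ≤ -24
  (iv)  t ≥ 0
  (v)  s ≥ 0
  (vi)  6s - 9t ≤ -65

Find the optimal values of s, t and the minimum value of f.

Feasible corners and f = 12s - 2t:
  (0, 49) → f = -98
  (188/39, 407/39) → f = 1442/39
  (0, 65/9) → f = -130/9

s = 0, t = 49, minimum f = -98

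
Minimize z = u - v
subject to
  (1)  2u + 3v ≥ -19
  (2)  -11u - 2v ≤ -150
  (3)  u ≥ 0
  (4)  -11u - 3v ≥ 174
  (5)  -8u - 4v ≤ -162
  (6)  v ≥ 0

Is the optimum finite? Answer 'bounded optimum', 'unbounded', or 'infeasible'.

infeasible

The boundaries -11u - 2v = -150 and u = 0 meet at (0, 75), but that point violates -11u - 3v ≥ 174. Every candidate vertex is excluded by some other constraint, so the feasible region is empty.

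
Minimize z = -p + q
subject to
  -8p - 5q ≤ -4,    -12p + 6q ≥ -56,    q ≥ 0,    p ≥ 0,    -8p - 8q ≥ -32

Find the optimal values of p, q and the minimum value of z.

Vertices and z = -p + q:
  (1/2, 0) → z = -1/2
  (0, 4/5) → z = 4/5
  (4, 0) → z = -4
  (0, 4) → z = 4

The binding constraints are q = 0 and -8p - 8q = -32.
Solving simultaneously gives p = 4, q = 0.

p = 4, q = 0, minimum z = -4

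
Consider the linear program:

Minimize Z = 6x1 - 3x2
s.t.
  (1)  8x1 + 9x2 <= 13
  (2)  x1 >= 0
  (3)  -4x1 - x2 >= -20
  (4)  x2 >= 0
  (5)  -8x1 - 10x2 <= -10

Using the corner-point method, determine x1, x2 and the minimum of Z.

x1 = 0, x2 = 13/9, minimum Z = -13/3

Feasible corners and Z = 6x1 - 3x2:
  (0, 13/9) → Z = -13/3
  (13/8, 0) → Z = 39/4
  (0, 1) → Z = -3
  (5/4, 0) → Z = 15/2

The binding constraints are 8x1 + 9x2 = 13 and x1 = 0.
Solving simultaneously gives x1 = 0, x2 = 13/9.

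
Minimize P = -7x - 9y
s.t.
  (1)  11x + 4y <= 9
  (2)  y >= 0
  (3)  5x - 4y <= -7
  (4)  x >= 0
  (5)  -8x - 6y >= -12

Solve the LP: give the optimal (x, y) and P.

Corner points and P = -7x - 9y:
  (0, 7/4) → P = -63/4
  (3/31, 58/31) → P = -543/31
  (0, 2) → P = -18

x = 0, y = 2, minimum P = -18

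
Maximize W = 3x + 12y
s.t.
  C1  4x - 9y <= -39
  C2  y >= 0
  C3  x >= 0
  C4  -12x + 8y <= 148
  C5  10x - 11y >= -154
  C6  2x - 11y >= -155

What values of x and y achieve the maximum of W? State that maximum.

Feasible corners and W = 3x + 12y:
  (0, 13/3) → W = 52
  (483/13, 271/13) → W = 4701/13
  (0, 14) → W = 168
  (1/8, 621/44) → W = 14937/88

x = 483/13, y = 271/13, maximum W = 4701/13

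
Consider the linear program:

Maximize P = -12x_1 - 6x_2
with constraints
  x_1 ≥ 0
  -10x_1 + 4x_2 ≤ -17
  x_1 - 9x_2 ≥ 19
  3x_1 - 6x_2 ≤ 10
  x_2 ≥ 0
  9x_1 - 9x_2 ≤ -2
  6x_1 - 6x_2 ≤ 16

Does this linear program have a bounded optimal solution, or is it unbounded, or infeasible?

The boundaries -10x_1 + 4x_2 = -17 and 9x_1 - 9x_2 = -2 meet at (161/54, 173/54), but that point violates x_1 - 9x_2 ≥ 19. Every candidate vertex is excluded by some other constraint, so the feasible region is empty.

infeasible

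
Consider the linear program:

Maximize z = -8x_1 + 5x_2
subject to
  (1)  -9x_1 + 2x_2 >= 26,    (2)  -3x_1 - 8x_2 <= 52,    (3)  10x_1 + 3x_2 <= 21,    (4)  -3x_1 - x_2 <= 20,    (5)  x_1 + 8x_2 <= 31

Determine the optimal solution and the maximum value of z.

x_1 = -191/23, x_2 = 113/23, maximum z = 91

Feasible corners and z = -8x_1 + 5x_2:
  (-4, -5) → z = 7
  (-73/37, 305/74) → z = 2693/74
  (-36/7, -32/7) → z = 128/7
  (-191/23, 113/23) → z = 91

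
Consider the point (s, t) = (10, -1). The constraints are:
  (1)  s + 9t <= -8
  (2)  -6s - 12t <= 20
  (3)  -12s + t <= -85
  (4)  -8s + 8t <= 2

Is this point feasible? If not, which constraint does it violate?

not feasible — violates (1)

Constraint (1): s + 9t = 1, which is not ≤ -8. All other constraints are satisfied.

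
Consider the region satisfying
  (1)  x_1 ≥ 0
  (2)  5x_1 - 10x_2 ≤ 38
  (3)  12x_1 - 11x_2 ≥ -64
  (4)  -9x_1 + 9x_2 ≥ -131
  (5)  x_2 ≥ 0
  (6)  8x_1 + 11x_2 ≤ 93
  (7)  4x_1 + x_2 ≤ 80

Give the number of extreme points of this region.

Intersecting each pair of boundary lines and keeping only the points that satisfy every inequality leaves:
  (0, 64/11)
  (0, 0)
  (38/5, 0)
  (1348/135, 161/135)
  (29/20, 37/5)

5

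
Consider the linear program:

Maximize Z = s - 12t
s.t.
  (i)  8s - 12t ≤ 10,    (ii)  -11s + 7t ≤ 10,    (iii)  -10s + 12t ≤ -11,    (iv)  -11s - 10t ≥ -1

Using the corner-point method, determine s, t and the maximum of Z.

s = 1/2, t = -1/2, maximum Z = 13/2

Feasible corners and Z = s - 12t:
  (1/2, -1/2) → Z = 13/2
  (28/53, -51/106) → Z = 334/53
  (61/116, -111/232) → Z = 727/116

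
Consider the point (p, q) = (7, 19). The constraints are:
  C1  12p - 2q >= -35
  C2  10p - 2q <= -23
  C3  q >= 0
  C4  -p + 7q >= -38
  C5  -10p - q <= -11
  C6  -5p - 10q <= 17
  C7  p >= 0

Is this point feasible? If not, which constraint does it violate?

Constraint C2: 10p - 2q = 32, which is not ≤ -23. All other constraints are satisfied.

not feasible — violates C2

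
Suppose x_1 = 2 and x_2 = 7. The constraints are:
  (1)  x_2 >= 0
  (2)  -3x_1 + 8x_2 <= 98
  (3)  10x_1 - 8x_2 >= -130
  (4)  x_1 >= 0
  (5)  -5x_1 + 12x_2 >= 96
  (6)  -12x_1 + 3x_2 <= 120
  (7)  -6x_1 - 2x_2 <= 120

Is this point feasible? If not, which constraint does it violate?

not feasible — violates (5)

Constraint (5): -5x_1 + 12x_2 = 74, which is not ≥ 96. All other constraints are satisfied.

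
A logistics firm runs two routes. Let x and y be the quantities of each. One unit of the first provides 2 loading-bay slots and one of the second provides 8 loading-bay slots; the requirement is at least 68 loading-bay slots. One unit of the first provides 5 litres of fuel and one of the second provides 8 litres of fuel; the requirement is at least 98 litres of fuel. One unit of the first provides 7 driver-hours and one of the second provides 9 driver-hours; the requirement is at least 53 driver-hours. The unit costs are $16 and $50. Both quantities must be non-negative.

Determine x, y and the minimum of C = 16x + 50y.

x = 10, y = 6, minimum C = 460

The feasible region is unbounded (it extends along (0, 1), (1, 0)), but C strictly increases along every unbounded feasible direction, so there is no improving ray and the minimum is attained at a vertex.

The optimum lies where 2x + 8y = 68 and 5x + 8y = 98.
Solving simultaneously gives x = 10, y = 6.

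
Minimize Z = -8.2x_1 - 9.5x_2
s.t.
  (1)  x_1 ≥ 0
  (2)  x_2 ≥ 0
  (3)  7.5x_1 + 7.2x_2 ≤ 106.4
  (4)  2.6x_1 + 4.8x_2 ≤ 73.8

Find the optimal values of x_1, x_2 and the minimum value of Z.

Corner points and Z = -8.2x_1 - 9.5x_2:
  (0, 0) → Z = 0
  (0, 133/9) → Z = -2527/18
  (1064/75, 0) → Z = -43624/375

x_1 = 0, x_2 = 133/9, minimum Z = -2527/18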